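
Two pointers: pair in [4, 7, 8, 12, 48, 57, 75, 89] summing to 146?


lo=0(4)+hi=7(89)=93
lo=1(7)+hi=7(89)=96
lo=2(8)+hi=7(89)=97
lo=3(12)+hi=7(89)=101
lo=4(48)+hi=7(89)=137
lo=5(57)+hi=7(89)=146

Yes: 57+89=146


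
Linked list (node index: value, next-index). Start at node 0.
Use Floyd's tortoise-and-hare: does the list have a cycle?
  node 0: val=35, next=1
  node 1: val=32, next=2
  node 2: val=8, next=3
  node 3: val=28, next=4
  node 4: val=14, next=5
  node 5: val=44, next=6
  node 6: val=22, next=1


Floyd's tortoise (slow, +1) and hare (fast, +2):
  init: slow=0, fast=0
  step 1: slow=1, fast=2
  step 2: slow=2, fast=4
  step 3: slow=3, fast=6
  step 4: slow=4, fast=2
  step 5: slow=5, fast=4
  step 6: slow=6, fast=6
  slow == fast at node 6: cycle detected

Cycle: yes


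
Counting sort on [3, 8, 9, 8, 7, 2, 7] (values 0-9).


Input: [3, 8, 9, 8, 7, 2, 7]
Counts: [0, 0, 1, 1, 0, 0, 0, 2, 2, 1]

Sorted: [2, 3, 7, 7, 8, 8, 9]


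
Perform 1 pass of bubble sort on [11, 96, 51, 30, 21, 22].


Initial: [11, 96, 51, 30, 21, 22]
Pass 1: [11, 51, 30, 21, 22, 96] (4 swaps)

After 1 pass: [11, 51, 30, 21, 22, 96]


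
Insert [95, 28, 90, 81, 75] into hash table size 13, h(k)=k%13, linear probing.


Insert 95: h=4 -> slot 4
Insert 28: h=2 -> slot 2
Insert 90: h=12 -> slot 12
Insert 81: h=3 -> slot 3
Insert 75: h=10 -> slot 10

Table: [None, None, 28, 81, 95, None, None, None, None, None, 75, None, 90]


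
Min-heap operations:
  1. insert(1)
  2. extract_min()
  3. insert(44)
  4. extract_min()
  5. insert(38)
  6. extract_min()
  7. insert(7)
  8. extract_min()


insert(1) -> [1]
extract_min()->1, []
insert(44) -> [44]
extract_min()->44, []
insert(38) -> [38]
extract_min()->38, []
insert(7) -> [7]
extract_min()->7, []

Final heap: []


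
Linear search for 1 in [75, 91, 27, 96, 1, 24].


i=0: 75!=1
i=1: 91!=1
i=2: 27!=1
i=3: 96!=1
i=4: 1==1 found!

Found at 4, 5 comps


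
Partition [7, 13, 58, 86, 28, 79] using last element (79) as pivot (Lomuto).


Pivot: 79
  7 <= 79: advance i (no swap)
  13 <= 79: advance i (no swap)
  58 <= 79: advance i (no swap)
  28 <= 79: swap -> [7, 13, 58, 28, 86, 79]
Place pivot at 4: [7, 13, 58, 28, 79, 86]

Partitioned: [7, 13, 58, 28, 79, 86]


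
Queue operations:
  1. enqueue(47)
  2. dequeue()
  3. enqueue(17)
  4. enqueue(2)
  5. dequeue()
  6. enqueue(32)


enqueue(47) -> [47]
dequeue()->47, []
enqueue(17) -> [17]
enqueue(2) -> [17, 2]
dequeue()->17, [2]
enqueue(32) -> [2, 32]

Final queue: [2, 32]


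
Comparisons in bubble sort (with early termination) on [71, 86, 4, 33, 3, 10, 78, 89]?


Algorithm: bubble sort (with early termination)
Input: [71, 86, 4, 33, 3, 10, 78, 89]
Sorted: [3, 4, 10, 33, 71, 78, 86, 89]

25


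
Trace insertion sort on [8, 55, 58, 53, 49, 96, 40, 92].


Initial: [8, 55, 58, 53, 49, 96, 40, 92]
Insert 55: [8, 55, 58, 53, 49, 96, 40, 92]
Insert 58: [8, 55, 58, 53, 49, 96, 40, 92]
Insert 53: [8, 53, 55, 58, 49, 96, 40, 92]
Insert 49: [8, 49, 53, 55, 58, 96, 40, 92]
Insert 96: [8, 49, 53, 55, 58, 96, 40, 92]
Insert 40: [8, 40, 49, 53, 55, 58, 96, 92]
Insert 92: [8, 40, 49, 53, 55, 58, 92, 96]

Sorted: [8, 40, 49, 53, 55, 58, 92, 96]


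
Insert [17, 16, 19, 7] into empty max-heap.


Insert 17: [17]
Insert 16: [17, 16]
Insert 19: [19, 16, 17]
Insert 7: [19, 16, 17, 7]

Final heap: [19, 16, 17, 7]


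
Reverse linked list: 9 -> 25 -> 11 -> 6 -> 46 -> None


Step 1: curr=9, set curr.next=prev(None) | reversed so far: 9
Step 2: curr=25, set curr.next=prev(9) | reversed so far: 25 -> 9
Step 3: curr=11, set curr.next=prev(25) | reversed so far: 11 -> 25 -> 9
Step 4: curr=6, set curr.next=prev(11) | reversed so far: 6 -> 11 -> 25 -> 9
Step 5: curr=46, set curr.next=prev(6) | reversed so far: 46 -> 6 -> 11 -> 25 -> 9

46 -> 6 -> 11 -> 25 -> 9 -> None


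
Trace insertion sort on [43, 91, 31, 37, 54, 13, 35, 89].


Initial: [43, 91, 31, 37, 54, 13, 35, 89]
Insert 91: [43, 91, 31, 37, 54, 13, 35, 89]
Insert 31: [31, 43, 91, 37, 54, 13, 35, 89]
Insert 37: [31, 37, 43, 91, 54, 13, 35, 89]
Insert 54: [31, 37, 43, 54, 91, 13, 35, 89]
Insert 13: [13, 31, 37, 43, 54, 91, 35, 89]
Insert 35: [13, 31, 35, 37, 43, 54, 91, 89]
Insert 89: [13, 31, 35, 37, 43, 54, 89, 91]

Sorted: [13, 31, 35, 37, 43, 54, 89, 91]


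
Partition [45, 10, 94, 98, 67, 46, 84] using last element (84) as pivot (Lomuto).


Pivot: 84
  45 <= 84: advance i (no swap)
  10 <= 84: advance i (no swap)
  67 <= 84: swap -> [45, 10, 67, 98, 94, 46, 84]
  46 <= 84: swap -> [45, 10, 67, 46, 94, 98, 84]
Place pivot at 4: [45, 10, 67, 46, 84, 98, 94]

Partitioned: [45, 10, 67, 46, 84, 98, 94]


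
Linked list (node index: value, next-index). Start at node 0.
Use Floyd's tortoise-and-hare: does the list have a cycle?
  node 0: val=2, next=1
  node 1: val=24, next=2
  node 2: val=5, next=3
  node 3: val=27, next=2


Floyd's tortoise (slow, +1) and hare (fast, +2):
  init: slow=0, fast=0
  step 1: slow=1, fast=2
  step 2: slow=2, fast=2
  slow == fast at node 2: cycle detected

Cycle: yes


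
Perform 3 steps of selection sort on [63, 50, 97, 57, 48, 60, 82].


Initial: [63, 50, 97, 57, 48, 60, 82]
Step 1: min=48 at 4
  Swap: [48, 50, 97, 57, 63, 60, 82]
Step 2: min=50 at 1
  Swap: [48, 50, 97, 57, 63, 60, 82]
Step 3: min=57 at 3
  Swap: [48, 50, 57, 97, 63, 60, 82]

After 3 steps: [48, 50, 57, 97, 63, 60, 82]


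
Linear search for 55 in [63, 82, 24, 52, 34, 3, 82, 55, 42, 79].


i=0: 63!=55
i=1: 82!=55
i=2: 24!=55
i=3: 52!=55
i=4: 34!=55
i=5: 3!=55
i=6: 82!=55
i=7: 55==55 found!

Found at 7, 8 comps


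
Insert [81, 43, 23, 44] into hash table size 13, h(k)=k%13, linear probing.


Insert 81: h=3 -> slot 3
Insert 43: h=4 -> slot 4
Insert 23: h=10 -> slot 10
Insert 44: h=5 -> slot 5

Table: [None, None, None, 81, 43, 44, None, None, None, None, 23, None, None]


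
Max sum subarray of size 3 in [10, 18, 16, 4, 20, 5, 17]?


[0:3]: 44
[1:4]: 38
[2:5]: 40
[3:6]: 29
[4:7]: 42

Max: 44 at [0:3]


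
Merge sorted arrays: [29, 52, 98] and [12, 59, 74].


Take 12 from B
Take 29 from A
Take 52 from A
Take 59 from B
Take 74 from B

Merged: [12, 29, 52, 59, 74, 98]


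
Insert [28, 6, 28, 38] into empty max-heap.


Insert 28: [28]
Insert 6: [28, 6]
Insert 28: [28, 6, 28]
Insert 38: [38, 28, 28, 6]

Final heap: [38, 28, 28, 6]


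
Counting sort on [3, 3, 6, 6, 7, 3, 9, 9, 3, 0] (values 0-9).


Input: [3, 3, 6, 6, 7, 3, 9, 9, 3, 0]
Counts: [1, 0, 0, 4, 0, 0, 2, 1, 0, 2]

Sorted: [0, 3, 3, 3, 3, 6, 6, 7, 9, 9]


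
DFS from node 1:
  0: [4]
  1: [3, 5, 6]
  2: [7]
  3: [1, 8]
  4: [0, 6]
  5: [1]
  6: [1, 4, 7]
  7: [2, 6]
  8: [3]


Visit 1, push [6, 5, 3]
Visit 3, push [8]
Visit 8, push []
Visit 5, push []
Visit 6, push [7, 4]
Visit 4, push [0]
Visit 0, push []
Visit 7, push [2]
Visit 2, push []

DFS order: [1, 3, 8, 5, 6, 4, 0, 7, 2]


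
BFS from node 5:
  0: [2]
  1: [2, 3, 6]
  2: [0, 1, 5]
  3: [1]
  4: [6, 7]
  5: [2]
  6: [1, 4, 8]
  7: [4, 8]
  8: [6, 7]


Visit 5, enqueue [2]
Visit 2, enqueue [0, 1]
Visit 0, enqueue []
Visit 1, enqueue [3, 6]
Visit 3, enqueue []
Visit 6, enqueue [4, 8]
Visit 4, enqueue [7]
Visit 8, enqueue []
Visit 7, enqueue []

BFS order: [5, 2, 0, 1, 3, 6, 4, 8, 7]


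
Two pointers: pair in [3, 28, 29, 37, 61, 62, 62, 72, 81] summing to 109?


lo=0(3)+hi=8(81)=84
lo=1(28)+hi=8(81)=109

Yes: 28+81=109


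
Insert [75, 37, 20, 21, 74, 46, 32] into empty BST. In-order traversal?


Insert 75: root
Insert 37: L from 75
Insert 20: L from 75 -> L from 37
Insert 21: L from 75 -> L from 37 -> R from 20
Insert 74: L from 75 -> R from 37
Insert 46: L from 75 -> R from 37 -> L from 74
Insert 32: L from 75 -> L from 37 -> R from 20 -> R from 21

In-order: [20, 21, 32, 37, 46, 74, 75]


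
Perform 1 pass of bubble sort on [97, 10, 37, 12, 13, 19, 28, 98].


Initial: [97, 10, 37, 12, 13, 19, 28, 98]
Pass 1: [10, 37, 12, 13, 19, 28, 97, 98] (6 swaps)

After 1 pass: [10, 37, 12, 13, 19, 28, 97, 98]


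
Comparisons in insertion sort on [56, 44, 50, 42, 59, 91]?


Algorithm: insertion sort
Input: [56, 44, 50, 42, 59, 91]
Sorted: [42, 44, 50, 56, 59, 91]

8


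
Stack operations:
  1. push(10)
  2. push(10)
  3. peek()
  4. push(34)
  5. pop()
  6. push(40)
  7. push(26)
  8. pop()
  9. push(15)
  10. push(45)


push(10) -> [10]
push(10) -> [10, 10]
peek()->10
push(34) -> [10, 10, 34]
pop()->34, [10, 10]
push(40) -> [10, 10, 40]
push(26) -> [10, 10, 40, 26]
pop()->26, [10, 10, 40]
push(15) -> [10, 10, 40, 15]
push(45) -> [10, 10, 40, 15, 45]

Final stack: [10, 10, 40, 15, 45]


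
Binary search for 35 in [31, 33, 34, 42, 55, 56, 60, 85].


Step 1: lo=0, hi=7, mid=3, val=42
Step 2: lo=0, hi=2, mid=1, val=33
Step 3: lo=2, hi=2, mid=2, val=34

Not found


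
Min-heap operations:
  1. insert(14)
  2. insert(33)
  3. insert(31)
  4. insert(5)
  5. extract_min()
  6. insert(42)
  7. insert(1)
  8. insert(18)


insert(14) -> [14]
insert(33) -> [14, 33]
insert(31) -> [14, 33, 31]
insert(5) -> [5, 14, 31, 33]
extract_min()->5, [14, 33, 31]
insert(42) -> [14, 33, 31, 42]
insert(1) -> [1, 14, 31, 42, 33]
insert(18) -> [1, 14, 18, 42, 33, 31]

Final heap: [1, 14, 18, 42, 33, 31]


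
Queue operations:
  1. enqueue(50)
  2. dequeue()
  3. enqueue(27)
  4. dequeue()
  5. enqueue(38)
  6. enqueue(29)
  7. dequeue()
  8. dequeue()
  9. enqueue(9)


enqueue(50) -> [50]
dequeue()->50, []
enqueue(27) -> [27]
dequeue()->27, []
enqueue(38) -> [38]
enqueue(29) -> [38, 29]
dequeue()->38, [29]
dequeue()->29, []
enqueue(9) -> [9]

Final queue: [9]


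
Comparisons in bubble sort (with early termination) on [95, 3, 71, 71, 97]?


Algorithm: bubble sort (with early termination)
Input: [95, 3, 71, 71, 97]
Sorted: [3, 71, 71, 95, 97]

7


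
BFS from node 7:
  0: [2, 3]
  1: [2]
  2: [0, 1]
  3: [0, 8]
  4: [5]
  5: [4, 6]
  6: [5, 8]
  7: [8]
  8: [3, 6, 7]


Visit 7, enqueue [8]
Visit 8, enqueue [3, 6]
Visit 3, enqueue [0]
Visit 6, enqueue [5]
Visit 0, enqueue [2]
Visit 5, enqueue [4]
Visit 2, enqueue [1]
Visit 4, enqueue []
Visit 1, enqueue []

BFS order: [7, 8, 3, 6, 0, 5, 2, 4, 1]


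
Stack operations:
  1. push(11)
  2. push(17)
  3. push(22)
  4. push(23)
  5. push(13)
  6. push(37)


push(11) -> [11]
push(17) -> [11, 17]
push(22) -> [11, 17, 22]
push(23) -> [11, 17, 22, 23]
push(13) -> [11, 17, 22, 23, 13]
push(37) -> [11, 17, 22, 23, 13, 37]

Final stack: [11, 17, 22, 23, 13, 37]


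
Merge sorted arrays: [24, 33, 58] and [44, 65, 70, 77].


Take 24 from A
Take 33 from A
Take 44 from B
Take 58 from A

Merged: [24, 33, 44, 58, 65, 70, 77]


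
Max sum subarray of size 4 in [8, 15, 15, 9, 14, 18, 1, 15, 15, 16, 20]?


[0:4]: 47
[1:5]: 53
[2:6]: 56
[3:7]: 42
[4:8]: 48
[5:9]: 49
[6:10]: 47
[7:11]: 66

Max: 66 at [7:11]


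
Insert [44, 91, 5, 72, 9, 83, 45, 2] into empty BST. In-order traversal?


Insert 44: root
Insert 91: R from 44
Insert 5: L from 44
Insert 72: R from 44 -> L from 91
Insert 9: L from 44 -> R from 5
Insert 83: R from 44 -> L from 91 -> R from 72
Insert 45: R from 44 -> L from 91 -> L from 72
Insert 2: L from 44 -> L from 5

In-order: [2, 5, 9, 44, 45, 72, 83, 91]


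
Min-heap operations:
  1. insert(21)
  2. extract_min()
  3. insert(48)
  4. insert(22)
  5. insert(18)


insert(21) -> [21]
extract_min()->21, []
insert(48) -> [48]
insert(22) -> [22, 48]
insert(18) -> [18, 48, 22]

Final heap: [18, 48, 22]


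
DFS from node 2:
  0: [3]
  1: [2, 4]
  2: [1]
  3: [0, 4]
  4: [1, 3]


Visit 2, push [1]
Visit 1, push [4]
Visit 4, push [3]
Visit 3, push [0]
Visit 0, push []

DFS order: [2, 1, 4, 3, 0]


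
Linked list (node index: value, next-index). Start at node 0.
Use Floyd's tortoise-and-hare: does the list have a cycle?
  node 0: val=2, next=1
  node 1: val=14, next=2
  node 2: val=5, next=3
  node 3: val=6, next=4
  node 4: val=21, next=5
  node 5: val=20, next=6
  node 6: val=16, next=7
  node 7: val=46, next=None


Floyd's tortoise (slow, +1) and hare (fast, +2):
  init: slow=0, fast=0
  step 1: slow=1, fast=2
  step 2: slow=2, fast=4
  step 3: slow=3, fast=6
  step 4: fast 6->7->None, no cycle

Cycle: no


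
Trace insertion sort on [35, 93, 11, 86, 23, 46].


Initial: [35, 93, 11, 86, 23, 46]
Insert 93: [35, 93, 11, 86, 23, 46]
Insert 11: [11, 35, 93, 86, 23, 46]
Insert 86: [11, 35, 86, 93, 23, 46]
Insert 23: [11, 23, 35, 86, 93, 46]
Insert 46: [11, 23, 35, 46, 86, 93]

Sorted: [11, 23, 35, 46, 86, 93]


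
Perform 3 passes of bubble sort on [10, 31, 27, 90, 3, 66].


Initial: [10, 31, 27, 90, 3, 66]
Pass 1: [10, 27, 31, 3, 66, 90] (3 swaps)
Pass 2: [10, 27, 3, 31, 66, 90] (1 swaps)
Pass 3: [10, 3, 27, 31, 66, 90] (1 swaps)

After 3 passes: [10, 3, 27, 31, 66, 90]


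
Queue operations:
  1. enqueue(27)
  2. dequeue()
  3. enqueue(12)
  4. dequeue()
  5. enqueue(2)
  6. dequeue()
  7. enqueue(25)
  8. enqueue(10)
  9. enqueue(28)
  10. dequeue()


enqueue(27) -> [27]
dequeue()->27, []
enqueue(12) -> [12]
dequeue()->12, []
enqueue(2) -> [2]
dequeue()->2, []
enqueue(25) -> [25]
enqueue(10) -> [25, 10]
enqueue(28) -> [25, 10, 28]
dequeue()->25, [10, 28]

Final queue: [10, 28]


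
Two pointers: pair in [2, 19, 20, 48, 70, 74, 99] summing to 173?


lo=0(2)+hi=6(99)=101
lo=1(19)+hi=6(99)=118
lo=2(20)+hi=6(99)=119
lo=3(48)+hi=6(99)=147
lo=4(70)+hi=6(99)=169
lo=5(74)+hi=6(99)=173

Yes: 74+99=173


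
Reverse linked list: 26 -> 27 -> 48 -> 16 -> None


Step 1: curr=26, set curr.next=prev(None) | reversed so far: 26
Step 2: curr=27, set curr.next=prev(26) | reversed so far: 27 -> 26
Step 3: curr=48, set curr.next=prev(27) | reversed so far: 48 -> 27 -> 26
Step 4: curr=16, set curr.next=prev(48) | reversed so far: 16 -> 48 -> 27 -> 26

16 -> 48 -> 27 -> 26 -> None


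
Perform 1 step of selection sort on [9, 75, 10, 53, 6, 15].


Initial: [9, 75, 10, 53, 6, 15]
Step 1: min=6 at 4
  Swap: [6, 75, 10, 53, 9, 15]

After 1 step: [6, 75, 10, 53, 9, 15]


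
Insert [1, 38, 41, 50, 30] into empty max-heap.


Insert 1: [1]
Insert 38: [38, 1]
Insert 41: [41, 1, 38]
Insert 50: [50, 41, 38, 1]
Insert 30: [50, 41, 38, 1, 30]

Final heap: [50, 41, 38, 1, 30]


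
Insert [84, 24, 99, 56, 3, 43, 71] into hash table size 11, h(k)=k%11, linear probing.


Insert 84: h=7 -> slot 7
Insert 24: h=2 -> slot 2
Insert 99: h=0 -> slot 0
Insert 56: h=1 -> slot 1
Insert 3: h=3 -> slot 3
Insert 43: h=10 -> slot 10
Insert 71: h=5 -> slot 5

Table: [99, 56, 24, 3, None, 71, None, 84, None, None, 43]


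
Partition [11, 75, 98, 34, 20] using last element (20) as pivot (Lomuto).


Pivot: 20
  11 <= 20: advance i (no swap)
Place pivot at 1: [11, 20, 98, 34, 75]

Partitioned: [11, 20, 98, 34, 75]


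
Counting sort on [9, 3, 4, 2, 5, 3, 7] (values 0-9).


Input: [9, 3, 4, 2, 5, 3, 7]
Counts: [0, 0, 1, 2, 1, 1, 0, 1, 0, 1]

Sorted: [2, 3, 3, 4, 5, 7, 9]


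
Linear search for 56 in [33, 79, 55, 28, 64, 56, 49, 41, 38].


i=0: 33!=56
i=1: 79!=56
i=2: 55!=56
i=3: 28!=56
i=4: 64!=56
i=5: 56==56 found!

Found at 5, 6 comps


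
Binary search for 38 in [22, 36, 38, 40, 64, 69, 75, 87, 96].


Step 1: lo=0, hi=8, mid=4, val=64
Step 2: lo=0, hi=3, mid=1, val=36
Step 3: lo=2, hi=3, mid=2, val=38

Found at index 2


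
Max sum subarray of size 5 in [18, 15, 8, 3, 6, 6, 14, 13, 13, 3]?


[0:5]: 50
[1:6]: 38
[2:7]: 37
[3:8]: 42
[4:9]: 52
[5:10]: 49

Max: 52 at [4:9]


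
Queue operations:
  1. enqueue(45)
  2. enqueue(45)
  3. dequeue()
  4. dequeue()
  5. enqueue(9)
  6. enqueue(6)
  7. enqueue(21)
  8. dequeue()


enqueue(45) -> [45]
enqueue(45) -> [45, 45]
dequeue()->45, [45]
dequeue()->45, []
enqueue(9) -> [9]
enqueue(6) -> [9, 6]
enqueue(21) -> [9, 6, 21]
dequeue()->9, [6, 21]

Final queue: [6, 21]


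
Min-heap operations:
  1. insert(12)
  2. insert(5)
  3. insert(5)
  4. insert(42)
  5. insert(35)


insert(12) -> [12]
insert(5) -> [5, 12]
insert(5) -> [5, 12, 5]
insert(42) -> [5, 12, 5, 42]
insert(35) -> [5, 12, 5, 42, 35]

Final heap: [5, 12, 5, 42, 35]


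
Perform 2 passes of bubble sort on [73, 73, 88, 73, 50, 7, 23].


Initial: [73, 73, 88, 73, 50, 7, 23]
Pass 1: [73, 73, 73, 50, 7, 23, 88] (4 swaps)
Pass 2: [73, 73, 50, 7, 23, 73, 88] (3 swaps)

After 2 passes: [73, 73, 50, 7, 23, 73, 88]


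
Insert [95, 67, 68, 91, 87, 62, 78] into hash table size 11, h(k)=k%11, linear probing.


Insert 95: h=7 -> slot 7
Insert 67: h=1 -> slot 1
Insert 68: h=2 -> slot 2
Insert 91: h=3 -> slot 3
Insert 87: h=10 -> slot 10
Insert 62: h=7, 1 probes -> slot 8
Insert 78: h=1, 3 probes -> slot 4

Table: [None, 67, 68, 91, 78, None, None, 95, 62, None, 87]


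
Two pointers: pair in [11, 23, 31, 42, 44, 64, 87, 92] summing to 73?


lo=0(11)+hi=7(92)=103
lo=0(11)+hi=6(87)=98
lo=0(11)+hi=5(64)=75
lo=0(11)+hi=4(44)=55
lo=1(23)+hi=4(44)=67
lo=2(31)+hi=4(44)=75
lo=2(31)+hi=3(42)=73

Yes: 31+42=73


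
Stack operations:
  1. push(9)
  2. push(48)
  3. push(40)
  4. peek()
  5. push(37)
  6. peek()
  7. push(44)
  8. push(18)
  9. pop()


push(9) -> [9]
push(48) -> [9, 48]
push(40) -> [9, 48, 40]
peek()->40
push(37) -> [9, 48, 40, 37]
peek()->37
push(44) -> [9, 48, 40, 37, 44]
push(18) -> [9, 48, 40, 37, 44, 18]
pop()->18, [9, 48, 40, 37, 44]

Final stack: [9, 48, 40, 37, 44]


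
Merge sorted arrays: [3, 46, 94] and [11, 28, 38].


Take 3 from A
Take 11 from B
Take 28 from B
Take 38 from B

Merged: [3, 11, 28, 38, 46, 94]


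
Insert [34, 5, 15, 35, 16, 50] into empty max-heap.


Insert 34: [34]
Insert 5: [34, 5]
Insert 15: [34, 5, 15]
Insert 35: [35, 34, 15, 5]
Insert 16: [35, 34, 15, 5, 16]
Insert 50: [50, 34, 35, 5, 16, 15]

Final heap: [50, 34, 35, 5, 16, 15]


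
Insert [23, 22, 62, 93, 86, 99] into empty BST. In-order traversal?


Insert 23: root
Insert 22: L from 23
Insert 62: R from 23
Insert 93: R from 23 -> R from 62
Insert 86: R from 23 -> R from 62 -> L from 93
Insert 99: R from 23 -> R from 62 -> R from 93

In-order: [22, 23, 62, 86, 93, 99]


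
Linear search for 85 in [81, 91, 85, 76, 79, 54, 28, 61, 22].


i=0: 81!=85
i=1: 91!=85
i=2: 85==85 found!

Found at 2, 3 comps


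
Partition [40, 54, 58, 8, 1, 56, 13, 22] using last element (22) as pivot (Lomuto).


Pivot: 22
  8 <= 22: swap -> [8, 54, 58, 40, 1, 56, 13, 22]
  1 <= 22: swap -> [8, 1, 58, 40, 54, 56, 13, 22]
  13 <= 22: swap -> [8, 1, 13, 40, 54, 56, 58, 22]
Place pivot at 3: [8, 1, 13, 22, 54, 56, 58, 40]

Partitioned: [8, 1, 13, 22, 54, 56, 58, 40]


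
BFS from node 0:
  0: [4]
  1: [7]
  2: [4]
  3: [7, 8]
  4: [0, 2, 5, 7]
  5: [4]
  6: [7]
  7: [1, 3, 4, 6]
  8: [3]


Visit 0, enqueue [4]
Visit 4, enqueue [2, 5, 7]
Visit 2, enqueue []
Visit 5, enqueue []
Visit 7, enqueue [1, 3, 6]
Visit 1, enqueue []
Visit 3, enqueue [8]
Visit 6, enqueue []
Visit 8, enqueue []

BFS order: [0, 4, 2, 5, 7, 1, 3, 6, 8]


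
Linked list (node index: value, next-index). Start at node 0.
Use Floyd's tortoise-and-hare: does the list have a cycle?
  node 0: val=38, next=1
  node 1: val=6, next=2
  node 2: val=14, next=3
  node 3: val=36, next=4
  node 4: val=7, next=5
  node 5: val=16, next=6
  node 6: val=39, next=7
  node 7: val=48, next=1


Floyd's tortoise (slow, +1) and hare (fast, +2):
  init: slow=0, fast=0
  step 1: slow=1, fast=2
  step 2: slow=2, fast=4
  step 3: slow=3, fast=6
  step 4: slow=4, fast=1
  step 5: slow=5, fast=3
  step 6: slow=6, fast=5
  step 7: slow=7, fast=7
  slow == fast at node 7: cycle detected

Cycle: yes


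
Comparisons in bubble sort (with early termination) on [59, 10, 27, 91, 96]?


Algorithm: bubble sort (with early termination)
Input: [59, 10, 27, 91, 96]
Sorted: [10, 27, 59, 91, 96]

7


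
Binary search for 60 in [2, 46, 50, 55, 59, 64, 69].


Step 1: lo=0, hi=6, mid=3, val=55
Step 2: lo=4, hi=6, mid=5, val=64
Step 3: lo=4, hi=4, mid=4, val=59

Not found


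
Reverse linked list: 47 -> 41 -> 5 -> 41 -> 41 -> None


Step 1: curr=47, set curr.next=prev(None) | reversed so far: 47
Step 2: curr=41, set curr.next=prev(47) | reversed so far: 41 -> 47
Step 3: curr=5, set curr.next=prev(41) | reversed so far: 5 -> 41 -> 47
Step 4: curr=41, set curr.next=prev(5) | reversed so far: 41 -> 5 -> 41 -> 47
Step 5: curr=41, set curr.next=prev(41) | reversed so far: 41 -> 41 -> 5 -> 41 -> 47

41 -> 41 -> 5 -> 41 -> 47 -> None


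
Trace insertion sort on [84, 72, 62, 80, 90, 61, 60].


Initial: [84, 72, 62, 80, 90, 61, 60]
Insert 72: [72, 84, 62, 80, 90, 61, 60]
Insert 62: [62, 72, 84, 80, 90, 61, 60]
Insert 80: [62, 72, 80, 84, 90, 61, 60]
Insert 90: [62, 72, 80, 84, 90, 61, 60]
Insert 61: [61, 62, 72, 80, 84, 90, 60]
Insert 60: [60, 61, 62, 72, 80, 84, 90]

Sorted: [60, 61, 62, 72, 80, 84, 90]


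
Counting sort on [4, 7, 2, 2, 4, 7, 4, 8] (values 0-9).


Input: [4, 7, 2, 2, 4, 7, 4, 8]
Counts: [0, 0, 2, 0, 3, 0, 0, 2, 1, 0]

Sorted: [2, 2, 4, 4, 4, 7, 7, 8]


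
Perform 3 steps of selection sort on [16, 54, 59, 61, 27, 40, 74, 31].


Initial: [16, 54, 59, 61, 27, 40, 74, 31]
Step 1: min=16 at 0
  Swap: [16, 54, 59, 61, 27, 40, 74, 31]
Step 2: min=27 at 4
  Swap: [16, 27, 59, 61, 54, 40, 74, 31]
Step 3: min=31 at 7
  Swap: [16, 27, 31, 61, 54, 40, 74, 59]

After 3 steps: [16, 27, 31, 61, 54, 40, 74, 59]


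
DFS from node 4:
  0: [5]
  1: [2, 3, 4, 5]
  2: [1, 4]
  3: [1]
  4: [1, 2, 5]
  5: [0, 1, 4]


Visit 4, push [5, 2, 1]
Visit 1, push [5, 3, 2]
Visit 2, push []
Visit 3, push []
Visit 5, push [0]
Visit 0, push []

DFS order: [4, 1, 2, 3, 5, 0]


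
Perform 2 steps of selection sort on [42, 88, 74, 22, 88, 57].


Initial: [42, 88, 74, 22, 88, 57]
Step 1: min=22 at 3
  Swap: [22, 88, 74, 42, 88, 57]
Step 2: min=42 at 3
  Swap: [22, 42, 74, 88, 88, 57]

After 2 steps: [22, 42, 74, 88, 88, 57]


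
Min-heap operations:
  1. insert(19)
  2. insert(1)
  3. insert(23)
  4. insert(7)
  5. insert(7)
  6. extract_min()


insert(19) -> [19]
insert(1) -> [1, 19]
insert(23) -> [1, 19, 23]
insert(7) -> [1, 7, 23, 19]
insert(7) -> [1, 7, 23, 19, 7]
extract_min()->1, [7, 7, 23, 19]

Final heap: [7, 7, 23, 19]


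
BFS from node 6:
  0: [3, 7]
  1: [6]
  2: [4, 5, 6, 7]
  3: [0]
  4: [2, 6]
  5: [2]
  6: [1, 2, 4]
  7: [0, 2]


Visit 6, enqueue [1, 2, 4]
Visit 1, enqueue []
Visit 2, enqueue [5, 7]
Visit 4, enqueue []
Visit 5, enqueue []
Visit 7, enqueue [0]
Visit 0, enqueue [3]
Visit 3, enqueue []

BFS order: [6, 1, 2, 4, 5, 7, 0, 3]


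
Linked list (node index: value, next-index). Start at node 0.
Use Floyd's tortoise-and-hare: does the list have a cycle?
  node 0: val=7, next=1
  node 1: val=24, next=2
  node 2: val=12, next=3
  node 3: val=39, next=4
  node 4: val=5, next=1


Floyd's tortoise (slow, +1) and hare (fast, +2):
  init: slow=0, fast=0
  step 1: slow=1, fast=2
  step 2: slow=2, fast=4
  step 3: slow=3, fast=2
  step 4: slow=4, fast=4
  slow == fast at node 4: cycle detected

Cycle: yes


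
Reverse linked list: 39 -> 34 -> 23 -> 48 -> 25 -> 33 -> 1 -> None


Step 1: curr=39, set curr.next=prev(None) | reversed so far: 39
Step 2: curr=34, set curr.next=prev(39) | reversed so far: 34 -> 39
Step 3: curr=23, set curr.next=prev(34) | reversed so far: 23 -> 34 -> 39
Step 4: curr=48, set curr.next=prev(23) | reversed so far: 48 -> 23 -> 34 -> 39
Step 5: curr=25, set curr.next=prev(48) | reversed so far: 25 -> 48 -> 23 -> 34 -> 39
Step 6: curr=33, set curr.next=prev(25) | reversed so far: 33 -> 25 -> 48 -> 23 -> 34 -> 39
Step 7: curr=1, set curr.next=prev(33) | reversed so far: 1 -> 33 -> 25 -> 48 -> 23 -> 34 -> 39

1 -> 33 -> 25 -> 48 -> 23 -> 34 -> 39 -> None


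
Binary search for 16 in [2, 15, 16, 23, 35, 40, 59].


Step 1: lo=0, hi=6, mid=3, val=23
Step 2: lo=0, hi=2, mid=1, val=15
Step 3: lo=2, hi=2, mid=2, val=16

Found at index 2


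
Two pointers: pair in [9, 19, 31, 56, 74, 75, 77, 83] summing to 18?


lo=0(9)+hi=7(83)=92
lo=0(9)+hi=6(77)=86
lo=0(9)+hi=5(75)=84
lo=0(9)+hi=4(74)=83
lo=0(9)+hi=3(56)=65
lo=0(9)+hi=2(31)=40
lo=0(9)+hi=1(19)=28

No pair found


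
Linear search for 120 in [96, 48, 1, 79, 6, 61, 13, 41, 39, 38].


i=0: 96!=120
i=1: 48!=120
i=2: 1!=120
i=3: 79!=120
i=4: 6!=120
i=5: 61!=120
i=6: 13!=120
i=7: 41!=120
i=8: 39!=120
i=9: 38!=120

Not found, 10 comps


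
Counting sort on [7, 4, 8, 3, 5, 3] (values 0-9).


Input: [7, 4, 8, 3, 5, 3]
Counts: [0, 0, 0, 2, 1, 1, 0, 1, 1, 0]

Sorted: [3, 3, 4, 5, 7, 8]


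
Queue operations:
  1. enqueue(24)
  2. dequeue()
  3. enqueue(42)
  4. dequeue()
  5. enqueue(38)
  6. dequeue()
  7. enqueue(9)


enqueue(24) -> [24]
dequeue()->24, []
enqueue(42) -> [42]
dequeue()->42, []
enqueue(38) -> [38]
dequeue()->38, []
enqueue(9) -> [9]

Final queue: [9]


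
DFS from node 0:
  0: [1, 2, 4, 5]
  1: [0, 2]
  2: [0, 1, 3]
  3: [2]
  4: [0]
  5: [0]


Visit 0, push [5, 4, 2, 1]
Visit 1, push [2]
Visit 2, push [3]
Visit 3, push []
Visit 4, push []
Visit 5, push []

DFS order: [0, 1, 2, 3, 4, 5]


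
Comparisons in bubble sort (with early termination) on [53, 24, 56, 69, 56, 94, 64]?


Algorithm: bubble sort (with early termination)
Input: [53, 24, 56, 69, 56, 94, 64]
Sorted: [24, 53, 56, 56, 64, 69, 94]

15


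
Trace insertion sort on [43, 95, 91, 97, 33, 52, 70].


Initial: [43, 95, 91, 97, 33, 52, 70]
Insert 95: [43, 95, 91, 97, 33, 52, 70]
Insert 91: [43, 91, 95, 97, 33, 52, 70]
Insert 97: [43, 91, 95, 97, 33, 52, 70]
Insert 33: [33, 43, 91, 95, 97, 52, 70]
Insert 52: [33, 43, 52, 91, 95, 97, 70]
Insert 70: [33, 43, 52, 70, 91, 95, 97]

Sorted: [33, 43, 52, 70, 91, 95, 97]


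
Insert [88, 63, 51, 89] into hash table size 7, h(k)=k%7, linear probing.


Insert 88: h=4 -> slot 4
Insert 63: h=0 -> slot 0
Insert 51: h=2 -> slot 2
Insert 89: h=5 -> slot 5

Table: [63, None, 51, None, 88, 89, None]


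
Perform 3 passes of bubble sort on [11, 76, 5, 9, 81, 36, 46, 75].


Initial: [11, 76, 5, 9, 81, 36, 46, 75]
Pass 1: [11, 5, 9, 76, 36, 46, 75, 81] (5 swaps)
Pass 2: [5, 9, 11, 36, 46, 75, 76, 81] (5 swaps)
Pass 3: [5, 9, 11, 36, 46, 75, 76, 81] (0 swaps)

After 3 passes: [5, 9, 11, 36, 46, 75, 76, 81]


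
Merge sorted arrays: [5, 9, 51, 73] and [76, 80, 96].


Take 5 from A
Take 9 from A
Take 51 from A
Take 73 from A

Merged: [5, 9, 51, 73, 76, 80, 96]


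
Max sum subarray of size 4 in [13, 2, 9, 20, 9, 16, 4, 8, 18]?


[0:4]: 44
[1:5]: 40
[2:6]: 54
[3:7]: 49
[4:8]: 37
[5:9]: 46

Max: 54 at [2:6]


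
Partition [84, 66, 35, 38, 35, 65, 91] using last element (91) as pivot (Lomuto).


Pivot: 91
  84 <= 91: advance i (no swap)
  66 <= 91: advance i (no swap)
  35 <= 91: advance i (no swap)
  38 <= 91: advance i (no swap)
  35 <= 91: advance i (no swap)
  65 <= 91: advance i (no swap)
Place pivot at 6: [84, 66, 35, 38, 35, 65, 91]

Partitioned: [84, 66, 35, 38, 35, 65, 91]


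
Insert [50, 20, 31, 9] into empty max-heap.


Insert 50: [50]
Insert 20: [50, 20]
Insert 31: [50, 20, 31]
Insert 9: [50, 20, 31, 9]

Final heap: [50, 20, 31, 9]


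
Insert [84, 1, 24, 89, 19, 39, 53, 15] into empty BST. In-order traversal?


Insert 84: root
Insert 1: L from 84
Insert 24: L from 84 -> R from 1
Insert 89: R from 84
Insert 19: L from 84 -> R from 1 -> L from 24
Insert 39: L from 84 -> R from 1 -> R from 24
Insert 53: L from 84 -> R from 1 -> R from 24 -> R from 39
Insert 15: L from 84 -> R from 1 -> L from 24 -> L from 19

In-order: [1, 15, 19, 24, 39, 53, 84, 89]


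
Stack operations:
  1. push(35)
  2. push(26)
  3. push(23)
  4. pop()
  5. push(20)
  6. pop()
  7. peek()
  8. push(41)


push(35) -> [35]
push(26) -> [35, 26]
push(23) -> [35, 26, 23]
pop()->23, [35, 26]
push(20) -> [35, 26, 20]
pop()->20, [35, 26]
peek()->26
push(41) -> [35, 26, 41]

Final stack: [35, 26, 41]


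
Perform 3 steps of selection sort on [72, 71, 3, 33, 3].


Initial: [72, 71, 3, 33, 3]
Step 1: min=3 at 2
  Swap: [3, 71, 72, 33, 3]
Step 2: min=3 at 4
  Swap: [3, 3, 72, 33, 71]
Step 3: min=33 at 3
  Swap: [3, 3, 33, 72, 71]

After 3 steps: [3, 3, 33, 72, 71]


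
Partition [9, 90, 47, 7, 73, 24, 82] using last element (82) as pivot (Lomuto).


Pivot: 82
  9 <= 82: advance i (no swap)
  47 <= 82: swap -> [9, 47, 90, 7, 73, 24, 82]
  7 <= 82: swap -> [9, 47, 7, 90, 73, 24, 82]
  73 <= 82: swap -> [9, 47, 7, 73, 90, 24, 82]
  24 <= 82: swap -> [9, 47, 7, 73, 24, 90, 82]
Place pivot at 5: [9, 47, 7, 73, 24, 82, 90]

Partitioned: [9, 47, 7, 73, 24, 82, 90]


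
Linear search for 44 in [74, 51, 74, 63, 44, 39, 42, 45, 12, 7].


i=0: 74!=44
i=1: 51!=44
i=2: 74!=44
i=3: 63!=44
i=4: 44==44 found!

Found at 4, 5 comps


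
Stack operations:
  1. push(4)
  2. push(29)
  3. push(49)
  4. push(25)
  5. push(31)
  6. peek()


push(4) -> [4]
push(29) -> [4, 29]
push(49) -> [4, 29, 49]
push(25) -> [4, 29, 49, 25]
push(31) -> [4, 29, 49, 25, 31]
peek()->31

Final stack: [4, 29, 49, 25, 31]


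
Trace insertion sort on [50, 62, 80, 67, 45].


Initial: [50, 62, 80, 67, 45]
Insert 62: [50, 62, 80, 67, 45]
Insert 80: [50, 62, 80, 67, 45]
Insert 67: [50, 62, 67, 80, 45]
Insert 45: [45, 50, 62, 67, 80]

Sorted: [45, 50, 62, 67, 80]


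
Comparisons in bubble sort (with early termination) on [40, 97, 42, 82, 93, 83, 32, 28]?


Algorithm: bubble sort (with early termination)
Input: [40, 97, 42, 82, 93, 83, 32, 28]
Sorted: [28, 32, 40, 42, 82, 83, 93, 97]

28


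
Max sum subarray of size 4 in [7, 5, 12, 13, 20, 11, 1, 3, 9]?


[0:4]: 37
[1:5]: 50
[2:6]: 56
[3:7]: 45
[4:8]: 35
[5:9]: 24

Max: 56 at [2:6]


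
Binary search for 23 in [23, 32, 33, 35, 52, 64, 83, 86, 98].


Step 1: lo=0, hi=8, mid=4, val=52
Step 2: lo=0, hi=3, mid=1, val=32
Step 3: lo=0, hi=0, mid=0, val=23

Found at index 0


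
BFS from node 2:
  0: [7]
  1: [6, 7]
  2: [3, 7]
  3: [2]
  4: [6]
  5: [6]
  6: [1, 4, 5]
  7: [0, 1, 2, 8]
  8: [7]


Visit 2, enqueue [3, 7]
Visit 3, enqueue []
Visit 7, enqueue [0, 1, 8]
Visit 0, enqueue []
Visit 1, enqueue [6]
Visit 8, enqueue []
Visit 6, enqueue [4, 5]
Visit 4, enqueue []
Visit 5, enqueue []

BFS order: [2, 3, 7, 0, 1, 8, 6, 4, 5]


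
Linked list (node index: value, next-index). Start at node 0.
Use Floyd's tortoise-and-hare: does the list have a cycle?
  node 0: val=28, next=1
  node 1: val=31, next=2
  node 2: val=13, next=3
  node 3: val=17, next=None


Floyd's tortoise (slow, +1) and hare (fast, +2):
  init: slow=0, fast=0
  step 1: slow=1, fast=2
  step 2: fast 2->3->None, no cycle

Cycle: no


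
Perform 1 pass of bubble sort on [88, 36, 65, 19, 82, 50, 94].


Initial: [88, 36, 65, 19, 82, 50, 94]
Pass 1: [36, 65, 19, 82, 50, 88, 94] (5 swaps)

After 1 pass: [36, 65, 19, 82, 50, 88, 94]


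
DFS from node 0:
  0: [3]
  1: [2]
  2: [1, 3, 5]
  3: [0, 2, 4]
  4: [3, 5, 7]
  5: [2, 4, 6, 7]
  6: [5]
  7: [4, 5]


Visit 0, push [3]
Visit 3, push [4, 2]
Visit 2, push [5, 1]
Visit 1, push []
Visit 5, push [7, 6, 4]
Visit 4, push [7]
Visit 7, push []
Visit 6, push []

DFS order: [0, 3, 2, 1, 5, 4, 7, 6]


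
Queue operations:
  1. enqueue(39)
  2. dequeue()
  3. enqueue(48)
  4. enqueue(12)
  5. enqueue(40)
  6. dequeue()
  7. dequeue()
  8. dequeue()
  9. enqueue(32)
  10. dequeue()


enqueue(39) -> [39]
dequeue()->39, []
enqueue(48) -> [48]
enqueue(12) -> [48, 12]
enqueue(40) -> [48, 12, 40]
dequeue()->48, [12, 40]
dequeue()->12, [40]
dequeue()->40, []
enqueue(32) -> [32]
dequeue()->32, []

Final queue: []


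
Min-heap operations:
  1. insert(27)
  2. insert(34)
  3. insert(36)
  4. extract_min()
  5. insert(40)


insert(27) -> [27]
insert(34) -> [27, 34]
insert(36) -> [27, 34, 36]
extract_min()->27, [34, 36]
insert(40) -> [34, 36, 40]

Final heap: [34, 36, 40]


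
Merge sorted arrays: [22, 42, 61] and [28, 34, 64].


Take 22 from A
Take 28 from B
Take 34 from B
Take 42 from A
Take 61 from A

Merged: [22, 28, 34, 42, 61, 64]


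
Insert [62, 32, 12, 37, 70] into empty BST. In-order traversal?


Insert 62: root
Insert 32: L from 62
Insert 12: L from 62 -> L from 32
Insert 37: L from 62 -> R from 32
Insert 70: R from 62

In-order: [12, 32, 37, 62, 70]


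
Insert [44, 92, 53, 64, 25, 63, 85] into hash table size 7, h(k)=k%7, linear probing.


Insert 44: h=2 -> slot 2
Insert 92: h=1 -> slot 1
Insert 53: h=4 -> slot 4
Insert 64: h=1, 2 probes -> slot 3
Insert 25: h=4, 1 probes -> slot 5
Insert 63: h=0 -> slot 0
Insert 85: h=1, 5 probes -> slot 6

Table: [63, 92, 44, 64, 53, 25, 85]


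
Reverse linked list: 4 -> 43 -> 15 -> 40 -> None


Step 1: curr=4, set curr.next=prev(None) | reversed so far: 4
Step 2: curr=43, set curr.next=prev(4) | reversed so far: 43 -> 4
Step 3: curr=15, set curr.next=prev(43) | reversed so far: 15 -> 43 -> 4
Step 4: curr=40, set curr.next=prev(15) | reversed so far: 40 -> 15 -> 43 -> 4

40 -> 15 -> 43 -> 4 -> None


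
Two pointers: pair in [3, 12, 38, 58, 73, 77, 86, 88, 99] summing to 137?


lo=0(3)+hi=8(99)=102
lo=1(12)+hi=8(99)=111
lo=2(38)+hi=8(99)=137

Yes: 38+99=137


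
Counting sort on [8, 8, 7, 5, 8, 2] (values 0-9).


Input: [8, 8, 7, 5, 8, 2]
Counts: [0, 0, 1, 0, 0, 1, 0, 1, 3, 0]

Sorted: [2, 5, 7, 8, 8, 8]


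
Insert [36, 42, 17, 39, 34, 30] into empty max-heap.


Insert 36: [36]
Insert 42: [42, 36]
Insert 17: [42, 36, 17]
Insert 39: [42, 39, 17, 36]
Insert 34: [42, 39, 17, 36, 34]
Insert 30: [42, 39, 30, 36, 34, 17]

Final heap: [42, 39, 30, 36, 34, 17]


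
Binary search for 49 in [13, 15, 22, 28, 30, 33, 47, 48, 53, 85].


Step 1: lo=0, hi=9, mid=4, val=30
Step 2: lo=5, hi=9, mid=7, val=48
Step 3: lo=8, hi=9, mid=8, val=53

Not found


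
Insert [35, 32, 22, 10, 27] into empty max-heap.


Insert 35: [35]
Insert 32: [35, 32]
Insert 22: [35, 32, 22]
Insert 10: [35, 32, 22, 10]
Insert 27: [35, 32, 22, 10, 27]

Final heap: [35, 32, 22, 10, 27]


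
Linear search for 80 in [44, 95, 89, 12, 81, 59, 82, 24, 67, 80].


i=0: 44!=80
i=1: 95!=80
i=2: 89!=80
i=3: 12!=80
i=4: 81!=80
i=5: 59!=80
i=6: 82!=80
i=7: 24!=80
i=8: 67!=80
i=9: 80==80 found!

Found at 9, 10 comps


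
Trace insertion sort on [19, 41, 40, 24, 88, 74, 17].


Initial: [19, 41, 40, 24, 88, 74, 17]
Insert 41: [19, 41, 40, 24, 88, 74, 17]
Insert 40: [19, 40, 41, 24, 88, 74, 17]
Insert 24: [19, 24, 40, 41, 88, 74, 17]
Insert 88: [19, 24, 40, 41, 88, 74, 17]
Insert 74: [19, 24, 40, 41, 74, 88, 17]
Insert 17: [17, 19, 24, 40, 41, 74, 88]

Sorted: [17, 19, 24, 40, 41, 74, 88]


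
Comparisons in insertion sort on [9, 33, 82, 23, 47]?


Algorithm: insertion sort
Input: [9, 33, 82, 23, 47]
Sorted: [9, 23, 33, 47, 82]

7


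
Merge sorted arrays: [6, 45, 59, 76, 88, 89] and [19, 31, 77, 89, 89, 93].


Take 6 from A
Take 19 from B
Take 31 from B
Take 45 from A
Take 59 from A
Take 76 from A
Take 77 from B
Take 88 from A
Take 89 from A

Merged: [6, 19, 31, 45, 59, 76, 77, 88, 89, 89, 89, 93]


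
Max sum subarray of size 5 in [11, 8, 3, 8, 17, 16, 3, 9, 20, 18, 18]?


[0:5]: 47
[1:6]: 52
[2:7]: 47
[3:8]: 53
[4:9]: 65
[5:10]: 66
[6:11]: 68

Max: 68 at [6:11]


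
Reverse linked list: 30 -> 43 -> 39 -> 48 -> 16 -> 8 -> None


Step 1: curr=30, set curr.next=prev(None) | reversed so far: 30
Step 2: curr=43, set curr.next=prev(30) | reversed so far: 43 -> 30
Step 3: curr=39, set curr.next=prev(43) | reversed so far: 39 -> 43 -> 30
Step 4: curr=48, set curr.next=prev(39) | reversed so far: 48 -> 39 -> 43 -> 30
Step 5: curr=16, set curr.next=prev(48) | reversed so far: 16 -> 48 -> 39 -> 43 -> 30
Step 6: curr=8, set curr.next=prev(16) | reversed so far: 8 -> 16 -> 48 -> 39 -> 43 -> 30

8 -> 16 -> 48 -> 39 -> 43 -> 30 -> None


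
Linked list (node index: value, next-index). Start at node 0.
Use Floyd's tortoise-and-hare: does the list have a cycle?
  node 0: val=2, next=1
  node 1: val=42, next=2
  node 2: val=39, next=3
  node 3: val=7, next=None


Floyd's tortoise (slow, +1) and hare (fast, +2):
  init: slow=0, fast=0
  step 1: slow=1, fast=2
  step 2: fast 2->3->None, no cycle

Cycle: no


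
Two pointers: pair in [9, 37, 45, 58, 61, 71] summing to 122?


lo=0(9)+hi=5(71)=80
lo=1(37)+hi=5(71)=108
lo=2(45)+hi=5(71)=116
lo=3(58)+hi=5(71)=129
lo=3(58)+hi=4(61)=119

No pair found


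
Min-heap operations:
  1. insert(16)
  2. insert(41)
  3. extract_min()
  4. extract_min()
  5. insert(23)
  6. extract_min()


insert(16) -> [16]
insert(41) -> [16, 41]
extract_min()->16, [41]
extract_min()->41, []
insert(23) -> [23]
extract_min()->23, []

Final heap: []


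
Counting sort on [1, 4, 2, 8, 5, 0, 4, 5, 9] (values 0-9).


Input: [1, 4, 2, 8, 5, 0, 4, 5, 9]
Counts: [1, 1, 1, 0, 2, 2, 0, 0, 1, 1]

Sorted: [0, 1, 2, 4, 4, 5, 5, 8, 9]


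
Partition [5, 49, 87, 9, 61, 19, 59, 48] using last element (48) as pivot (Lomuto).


Pivot: 48
  5 <= 48: advance i (no swap)
  9 <= 48: swap -> [5, 9, 87, 49, 61, 19, 59, 48]
  19 <= 48: swap -> [5, 9, 19, 49, 61, 87, 59, 48]
Place pivot at 3: [5, 9, 19, 48, 61, 87, 59, 49]

Partitioned: [5, 9, 19, 48, 61, 87, 59, 49]


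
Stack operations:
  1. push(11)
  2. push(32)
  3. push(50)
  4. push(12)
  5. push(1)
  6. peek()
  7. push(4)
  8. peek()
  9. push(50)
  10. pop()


push(11) -> [11]
push(32) -> [11, 32]
push(50) -> [11, 32, 50]
push(12) -> [11, 32, 50, 12]
push(1) -> [11, 32, 50, 12, 1]
peek()->1
push(4) -> [11, 32, 50, 12, 1, 4]
peek()->4
push(50) -> [11, 32, 50, 12, 1, 4, 50]
pop()->50, [11, 32, 50, 12, 1, 4]

Final stack: [11, 32, 50, 12, 1, 4]


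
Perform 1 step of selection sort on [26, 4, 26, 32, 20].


Initial: [26, 4, 26, 32, 20]
Step 1: min=4 at 1
  Swap: [4, 26, 26, 32, 20]

After 1 step: [4, 26, 26, 32, 20]


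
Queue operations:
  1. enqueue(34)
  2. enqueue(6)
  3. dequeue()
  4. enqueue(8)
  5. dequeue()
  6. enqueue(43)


enqueue(34) -> [34]
enqueue(6) -> [34, 6]
dequeue()->34, [6]
enqueue(8) -> [6, 8]
dequeue()->6, [8]
enqueue(43) -> [8, 43]

Final queue: [8, 43]


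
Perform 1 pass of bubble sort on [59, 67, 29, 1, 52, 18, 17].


Initial: [59, 67, 29, 1, 52, 18, 17]
Pass 1: [59, 29, 1, 52, 18, 17, 67] (5 swaps)

After 1 pass: [59, 29, 1, 52, 18, 17, 67]


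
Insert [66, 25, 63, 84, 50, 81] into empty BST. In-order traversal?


Insert 66: root
Insert 25: L from 66
Insert 63: L from 66 -> R from 25
Insert 84: R from 66
Insert 50: L from 66 -> R from 25 -> L from 63
Insert 81: R from 66 -> L from 84

In-order: [25, 50, 63, 66, 81, 84]


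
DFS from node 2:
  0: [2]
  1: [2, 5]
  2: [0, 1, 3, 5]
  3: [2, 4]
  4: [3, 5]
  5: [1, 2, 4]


Visit 2, push [5, 3, 1, 0]
Visit 0, push []
Visit 1, push [5]
Visit 5, push [4]
Visit 4, push [3]
Visit 3, push []

DFS order: [2, 0, 1, 5, 4, 3]


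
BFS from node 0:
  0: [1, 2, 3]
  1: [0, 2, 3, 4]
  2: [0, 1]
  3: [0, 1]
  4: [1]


Visit 0, enqueue [1, 2, 3]
Visit 1, enqueue [4]
Visit 2, enqueue []
Visit 3, enqueue []
Visit 4, enqueue []

BFS order: [0, 1, 2, 3, 4]


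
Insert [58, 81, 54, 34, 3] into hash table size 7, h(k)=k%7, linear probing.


Insert 58: h=2 -> slot 2
Insert 81: h=4 -> slot 4
Insert 54: h=5 -> slot 5
Insert 34: h=6 -> slot 6
Insert 3: h=3 -> slot 3

Table: [None, None, 58, 3, 81, 54, 34]


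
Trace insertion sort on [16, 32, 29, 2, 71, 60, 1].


Initial: [16, 32, 29, 2, 71, 60, 1]
Insert 32: [16, 32, 29, 2, 71, 60, 1]
Insert 29: [16, 29, 32, 2, 71, 60, 1]
Insert 2: [2, 16, 29, 32, 71, 60, 1]
Insert 71: [2, 16, 29, 32, 71, 60, 1]
Insert 60: [2, 16, 29, 32, 60, 71, 1]
Insert 1: [1, 2, 16, 29, 32, 60, 71]

Sorted: [1, 2, 16, 29, 32, 60, 71]


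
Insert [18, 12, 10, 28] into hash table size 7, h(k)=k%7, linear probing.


Insert 18: h=4 -> slot 4
Insert 12: h=5 -> slot 5
Insert 10: h=3 -> slot 3
Insert 28: h=0 -> slot 0

Table: [28, None, None, 10, 18, 12, None]


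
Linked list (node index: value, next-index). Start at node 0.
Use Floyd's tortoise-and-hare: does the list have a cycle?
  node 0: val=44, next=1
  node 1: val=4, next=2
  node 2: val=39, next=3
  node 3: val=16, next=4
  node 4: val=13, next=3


Floyd's tortoise (slow, +1) and hare (fast, +2):
  init: slow=0, fast=0
  step 1: slow=1, fast=2
  step 2: slow=2, fast=4
  step 3: slow=3, fast=4
  step 4: slow=4, fast=4
  slow == fast at node 4: cycle detected

Cycle: yes
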